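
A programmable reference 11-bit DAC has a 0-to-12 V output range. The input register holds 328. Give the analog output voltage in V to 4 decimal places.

1.9219 V

LSB = 12 V / 2^11 = 5.859 mV.
V_out = 0 + 328 × 0.00585938 V = 1.92188 V.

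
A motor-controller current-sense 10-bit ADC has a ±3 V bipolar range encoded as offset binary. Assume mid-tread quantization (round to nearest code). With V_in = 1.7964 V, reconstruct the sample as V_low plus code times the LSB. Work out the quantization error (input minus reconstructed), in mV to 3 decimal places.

One LSB is 6 V / 1024 = 5.859 mV.
(V_in − V_low)/LSB = (1.7964 − (−3))/0.00585938 = 818.5856 → code 819 (round).
Reconstructed: 1.7988281 V.
Error = 1.7964 − 1.7988281 = -0.00242813 V = -2.428 mV.

-2.428 mV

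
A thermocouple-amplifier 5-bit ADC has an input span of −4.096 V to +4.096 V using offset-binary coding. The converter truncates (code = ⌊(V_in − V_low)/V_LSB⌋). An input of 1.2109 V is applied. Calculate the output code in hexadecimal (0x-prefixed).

With 32 levels over 8.192 V, one step is 256.000 mV.
(1.2109 − (−4.096)) / 0.256 = 20.730 LSBs.
So the output code is 20.
In hexadecimal (0x-prefixed): 0x14.

code 0x14 (decimal 20)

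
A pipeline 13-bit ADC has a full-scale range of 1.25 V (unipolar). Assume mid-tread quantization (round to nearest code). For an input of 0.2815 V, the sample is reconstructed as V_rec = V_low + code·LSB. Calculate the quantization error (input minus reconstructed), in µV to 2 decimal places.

Step size: 1.25 V ÷ 2^13 = 152.59 µV.
(0.2815 − 0)/0.000152588 = 1844.8384; round gives code 1845.
V_rec = 0 + 1845·0.000152588 = 0.28152466 V.
Error = 0.2815 − 0.28152466 = -2.46582e-05 V = -24.66 µV.

-24.66 µV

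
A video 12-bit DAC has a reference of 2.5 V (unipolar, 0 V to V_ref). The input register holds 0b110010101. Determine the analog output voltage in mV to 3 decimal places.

247.192 mV

LSB = 2.5 V / 2^12 = 0.610 mV.
Code 0b110010101 = 405 decimal.
V_out = 0 + 405 × 0.000610352 V = 0.247192 V.
= 247.192 mV.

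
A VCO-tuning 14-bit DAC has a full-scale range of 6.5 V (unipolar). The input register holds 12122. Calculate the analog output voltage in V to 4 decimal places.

4.8091 V

LSB = 6.5 V / 2^14 = 396.73 µV.
V_out = 0 + 12122 × 0.000396729 V = 4.80914 V.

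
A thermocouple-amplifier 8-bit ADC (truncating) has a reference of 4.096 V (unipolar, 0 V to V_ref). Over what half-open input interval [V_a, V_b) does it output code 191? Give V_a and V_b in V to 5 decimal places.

[3.05600 V, 3.07200 V)

LSB = 4.096/2^8 = 16.000 mV.
V_a = V_low + 191·LSB = 3.056 V; V_b = V_low + 192·LSB = 3.072 V.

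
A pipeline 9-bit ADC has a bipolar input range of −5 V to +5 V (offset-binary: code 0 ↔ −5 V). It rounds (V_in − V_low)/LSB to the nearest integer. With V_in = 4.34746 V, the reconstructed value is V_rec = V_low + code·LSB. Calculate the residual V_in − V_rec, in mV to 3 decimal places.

-8.009 mV

One LSB is 10 V / 512 = 19.531 mV.
Scaled input = 478.5900 LSBs, so code = 479.
Reconstructed: 4.3554688 V.
V_in − V_rec = -0.00800875 V = -8.009 mV.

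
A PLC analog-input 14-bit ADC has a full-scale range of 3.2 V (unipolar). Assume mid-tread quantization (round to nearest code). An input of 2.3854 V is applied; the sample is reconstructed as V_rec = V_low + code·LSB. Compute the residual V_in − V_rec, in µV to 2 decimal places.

LSB = 3.2/2^14 = 195.31 µV.
Scaled input = 12213.2480 LSBs, so code = 12213.
Reconstructed: 2.3853516 V.
Difference: 4.84375e-05 V → 48.44 µV.

48.44 µV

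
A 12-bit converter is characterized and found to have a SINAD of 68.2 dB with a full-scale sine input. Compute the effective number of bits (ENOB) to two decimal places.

11.04 bits

ENOB = (SINAD − 1.76) / 6.02 = (68.2 − 1.76)/6.02 = 11.037.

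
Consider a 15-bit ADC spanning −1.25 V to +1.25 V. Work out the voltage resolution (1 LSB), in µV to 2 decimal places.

Full-scale span = 2.5 V.
LSB = 2.5 / 2^15 = 2.5 / 32768 = 7.62939e-05 V = 76.29 µV.

76.29 µV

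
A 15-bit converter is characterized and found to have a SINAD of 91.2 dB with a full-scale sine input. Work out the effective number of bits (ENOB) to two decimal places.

14.86 bits

ENOB = (SINAD − 1.76) / 6.02 = (91.2 − 1.76)/6.02 = 14.857.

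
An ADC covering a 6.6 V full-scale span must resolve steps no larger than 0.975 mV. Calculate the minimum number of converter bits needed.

Number of steps required ≥ 6.6 V / 0.975 mV = 6769.23.
Need 2^N ≥ 6769.23; 2^12 = 4096, 2^13 = 8192.
Minimum N = 13.

13 bits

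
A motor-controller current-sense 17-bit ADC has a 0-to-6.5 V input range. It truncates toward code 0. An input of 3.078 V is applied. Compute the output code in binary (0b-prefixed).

code 0b1111001001110011 (decimal 62067)

LSB = 6.5 V / 131072 = 49.59 µV.
Input sits at 62067.633 steps above V_low.
⌊·⌋(62067.633) = 62067.
In binary (0b-prefixed): 0b1111001001110011.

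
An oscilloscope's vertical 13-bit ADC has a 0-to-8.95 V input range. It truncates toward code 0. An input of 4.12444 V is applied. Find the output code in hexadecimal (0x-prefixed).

code 0xEBF (decimal 3775)

LSB = 8.95 V / 8192 = 1.093 mV.
(V_in − V_low)/LSB = (4.12444 − 0) / 0.00109253 = 3775.130.
⌊·⌋(3775.130) = 3775.
In hexadecimal (0x-prefixed): 0xEBF.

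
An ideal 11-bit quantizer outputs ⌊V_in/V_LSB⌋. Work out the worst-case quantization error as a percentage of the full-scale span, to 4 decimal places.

Truncating → worst-case error = 1 LSB = V_FS/2^11, so 100/2048 = 0.0488281 % of full scale.

0.0488 %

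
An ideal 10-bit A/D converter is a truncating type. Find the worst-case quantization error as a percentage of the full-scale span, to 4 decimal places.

Truncating → worst-case error = 1 LSB = V_FS/2^10, so 100/1024 = 0.0976562 % of full scale.

0.0977 %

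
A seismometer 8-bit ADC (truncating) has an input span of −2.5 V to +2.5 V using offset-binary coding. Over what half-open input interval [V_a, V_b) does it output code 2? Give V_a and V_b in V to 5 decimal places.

LSB = 5/2^8 = 19.531 mV.
V_a = V_low + 2·LSB = -2.46094 V; V_b = V_low + 3·LSB = -2.44141 V.

[-2.46094 V, -2.44141 V)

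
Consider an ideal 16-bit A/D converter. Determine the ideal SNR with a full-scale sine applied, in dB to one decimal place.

SNR ≈ 6.02·N + 1.76 dB = 6.02·16 + 1.76 = 98.08 dB.

98.1 dB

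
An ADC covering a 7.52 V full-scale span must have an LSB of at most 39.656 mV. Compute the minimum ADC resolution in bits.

Number of steps required ≥ 7.52 V / 39.656 mV = 189.63.
Need 2^N ≥ 189.63; 2^7 = 128, 2^8 = 256.
Minimum N = 8.

8 bits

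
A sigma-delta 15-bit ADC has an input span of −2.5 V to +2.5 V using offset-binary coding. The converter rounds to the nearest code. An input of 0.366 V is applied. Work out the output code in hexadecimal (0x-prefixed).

code 0x495F (decimal 18783)

With 32768 levels over 5 V, one step is 152.59 µV.
Input sits at 18782.618 steps above V_low.
So the output code is 18783.
In hexadecimal (0x-prefixed): 0x495F.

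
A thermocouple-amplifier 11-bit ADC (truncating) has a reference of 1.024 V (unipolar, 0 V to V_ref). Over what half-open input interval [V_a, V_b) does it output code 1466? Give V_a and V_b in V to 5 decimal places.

[0.73300 V, 0.73350 V)

LSB = 1.024/2^11 = 0.500 mV.
V_a = V_low + 1466·LSB = 0.733 V; V_b = V_low + 1467·LSB = 0.7335 V.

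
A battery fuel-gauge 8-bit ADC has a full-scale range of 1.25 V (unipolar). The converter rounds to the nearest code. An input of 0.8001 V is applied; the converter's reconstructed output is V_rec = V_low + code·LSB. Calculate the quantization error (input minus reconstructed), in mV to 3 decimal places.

Step size: 1.25 V ÷ 2^8 = 4.883 mV.
(V_in − V_low)/LSB = (0.8001 − 0)/0.00488281 = 163.8605 → code 164 (round).
Code 164 maps back to 0 + 164×0.00488281 V = 0.80078125 V.
Difference: -0.00068125 V → -0.681 mV.

-0.681 mV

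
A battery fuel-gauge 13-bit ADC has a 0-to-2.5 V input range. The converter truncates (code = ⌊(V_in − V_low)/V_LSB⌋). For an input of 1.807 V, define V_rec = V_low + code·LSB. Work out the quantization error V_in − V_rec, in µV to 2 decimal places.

54.20 µV

One LSB is 2.5 V / 8192 = 305.18 µV.
(1.807 − 0)/0.000305176 = 5921.1776; ⌊·⌋ gives code 5921.
Code 5921 maps back to 0 + 5921×0.000305176 V = 1.8069458 V.
V_in − V_rec = 5.41992e-05 V = 54.20 µV.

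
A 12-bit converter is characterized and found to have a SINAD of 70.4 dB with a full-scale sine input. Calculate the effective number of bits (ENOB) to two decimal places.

ENOB = (SINAD − 1.76) / 6.02 = (70.4 − 1.76)/6.02 = 11.402.

11.40 bits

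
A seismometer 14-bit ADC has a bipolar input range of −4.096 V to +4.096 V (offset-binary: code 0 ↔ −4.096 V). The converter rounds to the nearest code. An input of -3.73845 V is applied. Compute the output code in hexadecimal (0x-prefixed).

code 0x2CB (decimal 715)

With 16384 levels over 8.192 V, one step is 0.500 mV.
(-3.73845 − (−4.096)) / 0.0005 = 715.100 LSBs.
Round → code 715.
In hexadecimal (0x-prefixed): 0x2CB.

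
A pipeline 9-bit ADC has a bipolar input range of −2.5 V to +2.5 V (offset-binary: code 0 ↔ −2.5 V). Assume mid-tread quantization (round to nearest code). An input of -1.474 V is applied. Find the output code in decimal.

code 105

Full-scale span = 5 V; LSB = 5/2^9 = 9.766 mV.
Input sits at 105.062 steps above V_low.
So the output code is 105.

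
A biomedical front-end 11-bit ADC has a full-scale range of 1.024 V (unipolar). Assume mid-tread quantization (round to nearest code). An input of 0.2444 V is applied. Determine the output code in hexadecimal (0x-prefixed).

code 0x1E9 (decimal 489)

Full-scale span = 1.024 V; LSB = 1.024/2^11 = 0.500 mV.
(0.2444 − 0) / 0.0005 = 488.800 LSBs.
So the output code is 489.
In hexadecimal (0x-prefixed): 0x1E9.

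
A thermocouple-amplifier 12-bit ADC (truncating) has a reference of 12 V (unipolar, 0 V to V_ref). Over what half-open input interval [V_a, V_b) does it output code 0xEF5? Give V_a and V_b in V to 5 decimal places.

LSB = 12/2^12 = 2.930 mV.
Code 0xEF5 = 3829 decimal.
V_a = V_low + 3829·LSB = 11.2178 V; V_b = V_low + 3830·LSB = 11.2207 V.

[11.21777 V, 11.22070 V)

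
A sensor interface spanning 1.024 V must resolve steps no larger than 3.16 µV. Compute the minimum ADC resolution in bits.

Number of steps required ≥ 1.024 V / 3.16 µV = 324050.63.
Need 2^N ≥ 324050.63; 2^18 = 262144, 2^19 = 524288.
Minimum N = 19.

19 bits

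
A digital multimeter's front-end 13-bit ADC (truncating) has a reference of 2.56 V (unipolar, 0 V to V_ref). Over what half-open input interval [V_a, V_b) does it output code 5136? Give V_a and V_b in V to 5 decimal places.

LSB = 2.56/2^13 = 312.50 µV.
V_a = V_low + 5136·LSB = 1.605 V; V_b = V_low + 5137·LSB = 1.60531 V.

[1.60500 V, 1.60531 V)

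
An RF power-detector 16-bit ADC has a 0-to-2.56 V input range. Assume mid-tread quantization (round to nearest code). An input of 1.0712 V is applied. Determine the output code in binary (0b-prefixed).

code 0b110101100011111 (decimal 27423)

With 65536 levels over 2.56 V, one step is 39.06 µV.
Input sits at 27422.720 steps above V_low.
Round → code 27423.
In binary (0b-prefixed): 0b110101100011111.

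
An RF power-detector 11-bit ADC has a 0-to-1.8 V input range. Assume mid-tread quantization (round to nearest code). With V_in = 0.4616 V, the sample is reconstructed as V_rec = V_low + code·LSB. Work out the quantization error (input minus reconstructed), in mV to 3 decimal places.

0.174 mV

Step size: 1.8 V ÷ 2^11 = 0.879 mV.
(0.4616 − 0)/0.000878906 = 525.1982; round gives code 525.
Reconstructed: 0.46142578 V.
V_in − V_rec = 0.000174219 V = 0.174 mV.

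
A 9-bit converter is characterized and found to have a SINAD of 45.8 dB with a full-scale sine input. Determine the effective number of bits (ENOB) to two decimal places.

7.32 bits

ENOB = (SINAD − 1.76) / 6.02 = (45.8 − 1.76)/6.02 = 7.316.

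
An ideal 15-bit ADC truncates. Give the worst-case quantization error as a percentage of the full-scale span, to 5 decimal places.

0.00305 %

Truncating → worst-case error = 1 LSB = V_FS/2^15, so 100/32768 = 0.00305176 % of full scale.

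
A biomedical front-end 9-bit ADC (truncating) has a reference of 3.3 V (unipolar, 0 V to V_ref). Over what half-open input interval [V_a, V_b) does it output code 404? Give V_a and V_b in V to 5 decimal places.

[2.60391 V, 2.61035 V)

LSB = 3.3/2^9 = 6.445 mV.
V_a = V_low + 404·LSB = 2.60391 V; V_b = V_low + 405·LSB = 2.61035 V.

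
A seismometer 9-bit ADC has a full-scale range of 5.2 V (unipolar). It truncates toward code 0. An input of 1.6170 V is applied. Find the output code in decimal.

code 159

LSB = 5.2 V / 512 = 10.156 mV.
(V_in − V_low)/LSB = (1.6170 − 0) / 0.0101563 = 159.212.
So the output code is 159.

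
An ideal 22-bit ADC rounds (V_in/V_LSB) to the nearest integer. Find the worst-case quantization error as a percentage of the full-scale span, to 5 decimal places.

Rounding → worst-case error = ½ LSB = V_FS/2^23, so 100/8388608 = 1.19209e-05 % of full scale.

0.00001 %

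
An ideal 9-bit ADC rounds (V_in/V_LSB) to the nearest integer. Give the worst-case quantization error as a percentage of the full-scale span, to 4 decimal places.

0.0977 %

Rounding → worst-case error = ½ LSB = V_FS/2^10, so 100/1024 = 0.0976562 % of full scale.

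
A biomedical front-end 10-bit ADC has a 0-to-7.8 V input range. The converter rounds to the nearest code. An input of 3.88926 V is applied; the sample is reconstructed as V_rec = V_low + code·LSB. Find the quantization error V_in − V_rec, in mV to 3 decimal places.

Step size: 7.8 V ÷ 2^10 = 7.617 mV.
Scaled input = 510.5900 LSBs, so code = 511.
Reconstructed: 3.8923828 V.
Error = 3.88926 − 3.8923828 = -0.00312281 V = -3.123 mV.

-3.123 mV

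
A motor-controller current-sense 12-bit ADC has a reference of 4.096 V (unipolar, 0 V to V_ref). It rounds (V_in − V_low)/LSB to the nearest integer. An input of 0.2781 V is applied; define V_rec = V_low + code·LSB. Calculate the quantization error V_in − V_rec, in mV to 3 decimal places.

One LSB is 4.096 V / 4096 = 1.000 mV.
(0.2781 − 0)/0.001 = 278.1000; round gives code 278.
Reconstructed: 0.278 V.
V_in − V_rec = 0.0001 V = 0.100 mV.

0.100 mV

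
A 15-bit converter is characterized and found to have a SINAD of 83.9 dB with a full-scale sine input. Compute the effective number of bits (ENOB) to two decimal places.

13.64 bits

ENOB = (SINAD − 1.76) / 6.02 = (83.9 − 1.76)/6.02 = 13.645.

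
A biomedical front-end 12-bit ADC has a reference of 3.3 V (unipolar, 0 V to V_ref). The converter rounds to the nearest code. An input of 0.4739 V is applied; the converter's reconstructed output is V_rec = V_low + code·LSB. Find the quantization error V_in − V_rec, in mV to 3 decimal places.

One LSB is 3.3 V / 4096 = 0.806 mV.
Scaled input = 588.2104 LSBs, so code = 588.
Reconstructed: 0.47373047 V.
V_in − V_rec = 0.000169531 V = 0.170 mV.

0.170 mV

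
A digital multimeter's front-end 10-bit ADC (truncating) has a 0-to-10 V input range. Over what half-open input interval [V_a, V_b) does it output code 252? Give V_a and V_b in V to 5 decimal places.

[2.46094 V, 2.47070 V)

LSB = 10/2^10 = 9.766 mV.
V_a = V_low + 252·LSB = 2.46094 V; V_b = V_low + 253·LSB = 2.4707 V.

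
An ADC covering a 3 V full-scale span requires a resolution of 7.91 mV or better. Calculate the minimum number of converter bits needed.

Number of steps required ≥ 3 V / 7.91 mV = 379.27.
Need 2^N ≥ 379.27; 2^8 = 256, 2^9 = 512.
Minimum N = 9.

9 bits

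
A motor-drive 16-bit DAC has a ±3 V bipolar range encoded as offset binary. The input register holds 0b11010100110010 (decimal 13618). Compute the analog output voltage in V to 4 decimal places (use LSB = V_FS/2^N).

LSB = 6 V / 2^16 = 91.55 µV.
Code 0b11010100110010 = 13618 decimal.
V_out = (−3) + 13618 × 9.15527e-05 V = -1.75323 V.

-1.7532 V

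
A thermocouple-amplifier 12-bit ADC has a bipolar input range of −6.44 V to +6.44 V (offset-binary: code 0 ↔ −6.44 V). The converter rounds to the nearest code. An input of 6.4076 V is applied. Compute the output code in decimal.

LSB = 12.88 V / 4096 = 3.145 mV.
(V_in − V_low)/LSB = (6.4076 − (−6.44)) / 0.00314453 = 4085.696.
Round → code 4086.

code 4086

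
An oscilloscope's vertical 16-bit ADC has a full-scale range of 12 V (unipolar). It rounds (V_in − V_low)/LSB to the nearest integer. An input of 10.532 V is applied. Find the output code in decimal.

Full-scale span = 12 V; LSB = 12/2^16 = 183.11 µV.
(10.532 − 0) / 0.000183105 = 57518.763 LSBs.
So the output code is 57519.

code 57519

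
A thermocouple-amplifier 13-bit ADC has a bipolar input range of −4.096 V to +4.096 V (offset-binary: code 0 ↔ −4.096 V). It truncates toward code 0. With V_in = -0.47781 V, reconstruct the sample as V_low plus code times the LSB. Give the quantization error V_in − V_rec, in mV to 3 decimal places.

0.190 mV

Step size: 8.192 V ÷ 2^13 = 1.000 mV.
(V_in − V_low)/LSB = (-0.47781 − (−4.096))/0.001 = 3618.1900 → code 3618 (floor).
V_rec = (−4.096) + 3618·0.001 = -0.478 V.
Difference: 0.00019 V → 0.190 mV.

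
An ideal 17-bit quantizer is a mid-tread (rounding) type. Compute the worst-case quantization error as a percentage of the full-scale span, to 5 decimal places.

0.00038 %

Rounding → worst-case error = ½ LSB = V_FS/2^18, so 100/262144 = 0.00038147 % of full scale.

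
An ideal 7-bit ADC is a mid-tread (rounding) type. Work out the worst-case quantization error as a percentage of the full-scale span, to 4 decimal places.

0.3906 %

Rounding → worst-case error = ½ LSB = V_FS/2^8, so 100/256 = 0.390625 % of full scale.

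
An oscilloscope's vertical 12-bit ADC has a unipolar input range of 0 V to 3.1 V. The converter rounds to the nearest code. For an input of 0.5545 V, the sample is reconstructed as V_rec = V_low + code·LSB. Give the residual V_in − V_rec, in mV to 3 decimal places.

-0.261 mV

One LSB is 3.1 V / 4096 = 0.757 mV.
(V_in − V_low)/LSB = (0.5545 − 0)/0.000756836 = 732.6555 → code 733 (round).
V_rec = 0 + 733·0.000756836 = 0.55476074 V.
V_in − V_rec = -0.000260742 V = -0.261 mV.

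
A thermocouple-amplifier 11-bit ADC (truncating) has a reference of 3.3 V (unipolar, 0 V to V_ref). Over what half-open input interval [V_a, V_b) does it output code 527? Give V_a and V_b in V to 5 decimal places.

[0.84917 V, 0.85078 V)

LSB = 3.3/2^11 = 1.611 mV.
V_a = V_low + 527·LSB = 0.84917 V; V_b = V_low + 528·LSB = 0.850781 V.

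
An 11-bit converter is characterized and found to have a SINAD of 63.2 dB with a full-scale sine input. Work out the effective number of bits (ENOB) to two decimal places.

ENOB = (SINAD − 1.76) / 6.02 = (63.2 − 1.76)/6.02 = 10.206.

10.21 bits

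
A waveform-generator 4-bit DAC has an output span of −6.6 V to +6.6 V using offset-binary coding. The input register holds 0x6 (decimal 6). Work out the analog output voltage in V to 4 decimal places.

-1.6500 V

LSB = 13.2 V / 2^4 = 0.8250 V.
Code 0x6 = 6 decimal.
V_out = (−6.6) + 6 × 0.825 V = -1.65 V.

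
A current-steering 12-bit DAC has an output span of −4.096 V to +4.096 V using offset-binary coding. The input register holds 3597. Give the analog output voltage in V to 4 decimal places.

3.0980 V

LSB = 8.192 V / 2^12 = 2.000 mV.
V_out = (−4.096) + 3597 × 0.002 V = 3.098 V.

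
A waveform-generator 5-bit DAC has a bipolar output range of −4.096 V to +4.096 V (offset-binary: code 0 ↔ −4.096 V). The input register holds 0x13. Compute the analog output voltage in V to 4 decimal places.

0.7680 V

LSB = 8.192 V / 2^5 = 256.000 mV.
Code 0x13 = 19 decimal.
V_out = (−4.096) + 19 × 0.256 V = 0.768 V.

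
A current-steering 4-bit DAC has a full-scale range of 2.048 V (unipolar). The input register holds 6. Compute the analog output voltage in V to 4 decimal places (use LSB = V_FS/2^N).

LSB = 2.048 V / 2^4 = 128.000 mV.
V_out = 0 + 6 × 0.128 V = 0.768 V.

0.7680 V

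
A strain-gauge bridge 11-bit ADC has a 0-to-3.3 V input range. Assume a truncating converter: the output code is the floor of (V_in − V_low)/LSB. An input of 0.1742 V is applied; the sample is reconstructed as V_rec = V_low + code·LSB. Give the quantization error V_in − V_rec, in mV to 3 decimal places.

One LSB is 3.3 V / 2048 = 1.611 mV.
(V_in − V_low)/LSB = (0.1742 − 0)/0.00161133 = 108.1096 → code 108 (floor).
Reconstructed: 0.17402344 V.
V_in − V_rec = 0.000176562 V = 0.177 mV.

0.177 mV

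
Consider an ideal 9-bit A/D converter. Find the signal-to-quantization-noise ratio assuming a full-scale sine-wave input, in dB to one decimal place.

SNR ≈ 6.02·N + 1.76 dB = 6.02·9 + 1.76 = 55.94 dB.

55.9 dB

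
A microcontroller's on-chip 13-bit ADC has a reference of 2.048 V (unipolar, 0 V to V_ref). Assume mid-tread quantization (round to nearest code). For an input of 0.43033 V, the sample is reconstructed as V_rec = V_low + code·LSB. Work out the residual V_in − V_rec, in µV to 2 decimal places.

One LSB is 2.048 V / 8192 = 250.00 µV.
Scaled input = 1721.3200 LSBs, so code = 1721.
Reconstructed: 0.43025 V.
Error = 0.43033 − 0.43025 = 8e-05 V = 80.00 µV.

80.00 µV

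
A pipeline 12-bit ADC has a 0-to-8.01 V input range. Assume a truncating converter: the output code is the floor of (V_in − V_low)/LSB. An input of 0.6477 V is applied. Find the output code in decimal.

code 331

With 4096 levels over 8.01 V, one step is 1.956 mV.
(0.6477 − 0) / 0.00195557 = 331.208 LSBs.
⌊·⌋(331.208) = 331.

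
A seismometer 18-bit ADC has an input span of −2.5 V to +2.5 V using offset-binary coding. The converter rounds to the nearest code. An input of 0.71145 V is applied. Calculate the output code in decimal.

code 168372

LSB = 5 V / 262144 = 19.07 µV.
Input sits at 168372.470 steps above V_low.
Round → code 168372.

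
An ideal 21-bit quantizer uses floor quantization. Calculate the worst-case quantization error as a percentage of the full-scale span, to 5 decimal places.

0.00005 %

Truncating → worst-case error = 1 LSB = V_FS/2^21, so 100/2097152 = 4.76837e-05 % of full scale.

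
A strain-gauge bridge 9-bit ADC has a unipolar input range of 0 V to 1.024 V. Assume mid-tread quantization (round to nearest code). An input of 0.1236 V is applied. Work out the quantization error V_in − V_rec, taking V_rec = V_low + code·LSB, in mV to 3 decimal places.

-0.400 mV

One LSB is 1.024 V / 512 = 2.000 mV.
(0.1236 − 0)/0.002 = 61.8000; round gives code 62.
Reconstructed: 0.124 V.
V_in − V_rec = -0.0004 V = -0.400 mV.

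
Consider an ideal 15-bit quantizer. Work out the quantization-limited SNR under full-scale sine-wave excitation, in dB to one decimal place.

92.1 dB

SNR ≈ 6.02·N + 1.76 dB = 6.02·15 + 1.76 = 92.06 dB.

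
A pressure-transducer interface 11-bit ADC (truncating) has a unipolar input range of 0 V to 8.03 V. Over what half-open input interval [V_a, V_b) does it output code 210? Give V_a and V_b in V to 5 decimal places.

[0.82339 V, 0.82731 V)

LSB = 8.03/2^11 = 3.921 mV.
V_a = V_low + 210·LSB = 0.823389 V; V_b = V_low + 211·LSB = 0.82731 V.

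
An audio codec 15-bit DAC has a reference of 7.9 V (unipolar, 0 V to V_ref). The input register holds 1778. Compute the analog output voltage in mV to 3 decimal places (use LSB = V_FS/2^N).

428.656 mV

LSB = 7.9 V / 2^15 = 241.09 µV.
V_out = 0 + 1778 × 0.000241089 V = 0.428656 V.
= 428.656 mV.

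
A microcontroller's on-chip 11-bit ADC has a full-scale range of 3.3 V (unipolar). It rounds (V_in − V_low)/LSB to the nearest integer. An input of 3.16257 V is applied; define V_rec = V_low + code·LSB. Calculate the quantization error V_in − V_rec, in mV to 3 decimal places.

LSB = 3.3/2^11 = 1.611 mV.
(V_in − V_low)/LSB = (3.16257 − 0)/0.00161133 = 1962.7101 → code 1963 (round).
Code 1963 maps back to 0 + 1963×0.00161133 V = 3.1630371 V.
Difference: -0.000467109 V → -0.467 mV.

-0.467 mV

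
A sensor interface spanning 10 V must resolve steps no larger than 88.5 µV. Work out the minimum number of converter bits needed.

Number of steps required ≥ 10 V / 88.5 µV = 112994.35.
Need 2^N ≥ 112994.35; 2^16 = 65536, 2^17 = 131072.
Minimum N = 17.

17 bits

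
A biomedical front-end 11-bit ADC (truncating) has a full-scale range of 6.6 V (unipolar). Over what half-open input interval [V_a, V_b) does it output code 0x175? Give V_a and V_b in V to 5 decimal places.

LSB = 6.6/2^11 = 3.223 mV.
Code 0x175 = 373 decimal.
V_a = V_low + 373·LSB = 1.20205 V; V_b = V_low + 374·LSB = 1.20527 V.

[1.20205 V, 1.20527 V)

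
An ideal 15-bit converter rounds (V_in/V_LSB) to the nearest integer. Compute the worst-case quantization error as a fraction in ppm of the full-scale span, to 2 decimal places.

15.26 ppm

Rounding → worst-case error = ½ LSB = V_FS/2^16, so 1e+06/65536 = 15.2588 ppm of full scale.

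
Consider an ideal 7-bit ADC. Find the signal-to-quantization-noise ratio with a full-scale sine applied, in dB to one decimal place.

SNR ≈ 6.02·N + 1.76 dB = 6.02·7 + 1.76 = 43.90 dB.

43.9 dB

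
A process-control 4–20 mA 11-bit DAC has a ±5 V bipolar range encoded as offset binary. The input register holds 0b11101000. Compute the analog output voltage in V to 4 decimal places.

LSB = 10 V / 2^11 = 4.883 mV.
Code 0b11101000 = 232 decimal.
V_out = (−5) + 232 × 0.00488281 V = -3.86719 V.

-3.8672 V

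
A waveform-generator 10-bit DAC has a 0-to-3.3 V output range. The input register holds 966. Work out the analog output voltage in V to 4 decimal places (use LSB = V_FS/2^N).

3.1131 V

LSB = 3.3 V / 2^10 = 3.223 mV.
V_out = 0 + 966 × 0.00322266 V = 3.11309 V.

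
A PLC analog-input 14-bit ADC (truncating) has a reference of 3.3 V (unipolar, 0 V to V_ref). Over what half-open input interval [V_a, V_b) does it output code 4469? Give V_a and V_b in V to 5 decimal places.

[0.90013 V, 0.90033 V)

LSB = 3.3/2^14 = 201.42 µV.
V_a = V_low + 4469·LSB = 0.900128 V; V_b = V_low + 4470·LSB = 0.90033 V.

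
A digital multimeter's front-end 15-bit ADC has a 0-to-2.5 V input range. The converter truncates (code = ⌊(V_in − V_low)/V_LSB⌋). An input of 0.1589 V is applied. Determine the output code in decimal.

code 2082

Full-scale span = 2.5 V; LSB = 2.5/2^15 = 76.29 µV.
Input sits at 2082.734 steps above V_low.
⌊·⌋(2082.734) = 2082.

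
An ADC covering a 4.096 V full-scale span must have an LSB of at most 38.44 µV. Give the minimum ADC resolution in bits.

17 bits

Number of steps required ≥ 4.096 V / 38.44 µV = 106555.67.
Need 2^N ≥ 106555.67; 2^16 = 65536, 2^17 = 131072.
Minimum N = 17.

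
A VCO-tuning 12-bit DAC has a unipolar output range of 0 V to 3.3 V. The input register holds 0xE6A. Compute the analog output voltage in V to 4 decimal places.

2.9729 V

LSB = 3.3 V / 2^12 = 0.806 mV.
Code 0xE6A = 3690 decimal.
V_out = 0 + 3690 × 0.000805664 V = 2.9729 V.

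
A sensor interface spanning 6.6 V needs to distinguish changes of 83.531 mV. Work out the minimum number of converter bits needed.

Number of steps required ≥ 6.6 V / 83.531 mV = 79.01.
Need 2^N ≥ 79.01; 2^6 = 64, 2^7 = 128.
Minimum N = 7.

7 bits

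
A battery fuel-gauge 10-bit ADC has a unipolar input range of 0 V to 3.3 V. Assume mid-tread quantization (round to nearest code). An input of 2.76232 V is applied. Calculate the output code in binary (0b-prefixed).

code 0b1101011001 (decimal 857)

LSB = 3.3 V / 1024 = 3.223 mV.
(V_in − V_low)/LSB = (2.76232 − 0) / 0.00322266 = 857.156.
So the output code is 857.
In binary (0b-prefixed): 0b1101011001.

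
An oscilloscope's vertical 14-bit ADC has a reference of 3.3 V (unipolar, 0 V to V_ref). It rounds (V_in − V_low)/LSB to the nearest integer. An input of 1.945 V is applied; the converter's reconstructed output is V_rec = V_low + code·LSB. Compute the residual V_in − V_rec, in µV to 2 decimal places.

-74.46 µV

Step size: 3.3 V ÷ 2^14 = 201.42 µV.
(V_in − V_low)/LSB = (1.945 − 0)/0.000201416 = 9656.6303 → code 9657 (round).
Reconstructed: 1.9450745 V.
V_in − V_rec = -7.44629e-05 V = -74.46 µV.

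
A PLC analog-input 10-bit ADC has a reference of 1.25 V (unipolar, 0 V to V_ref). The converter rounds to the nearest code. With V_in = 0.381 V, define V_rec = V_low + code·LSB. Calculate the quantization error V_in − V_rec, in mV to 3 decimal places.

Step size: 1.25 V ÷ 2^10 = 1.221 mV.
Scaled input = 312.1152 LSBs, so code = 312.
Reconstructed: 0.38085938 V.
V_in − V_rec = 0.000140625 V = 0.141 mV.

0.141 mV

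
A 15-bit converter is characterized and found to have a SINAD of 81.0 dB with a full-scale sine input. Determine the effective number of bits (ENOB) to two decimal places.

ENOB = (SINAD − 1.76) / 6.02 = (81.0 − 1.76)/6.02 = 13.163.

13.16 bits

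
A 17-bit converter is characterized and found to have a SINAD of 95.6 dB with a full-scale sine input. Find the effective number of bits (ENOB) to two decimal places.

ENOB = (SINAD − 1.76) / 6.02 = (95.6 − 1.76)/6.02 = 15.588.

15.59 bits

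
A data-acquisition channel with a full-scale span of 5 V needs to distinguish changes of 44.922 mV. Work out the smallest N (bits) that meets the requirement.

7 bits

Number of steps required ≥ 5 V / 44.922 mV = 111.30.
Need 2^N ≥ 111.30; 2^6 = 64, 2^7 = 128.
Minimum N = 7.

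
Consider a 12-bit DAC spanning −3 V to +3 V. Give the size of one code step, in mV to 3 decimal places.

1.465 mV

Full-scale span = 6 V.
LSB = 6 / 2^12 = 6 / 4096 = 0.00146484 V = 1.465 mV.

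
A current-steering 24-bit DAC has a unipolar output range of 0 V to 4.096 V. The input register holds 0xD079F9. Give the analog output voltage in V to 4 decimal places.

LSB = 4.096 V / 2^24 = 0.24 µV.
Code 0xD079F9 = 13662713 decimal.
V_out = 0 + 13662713 × 2.44141e-07 V = 3.33562 V.

3.3356 V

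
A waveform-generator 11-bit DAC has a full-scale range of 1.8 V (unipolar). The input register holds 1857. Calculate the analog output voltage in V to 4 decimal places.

1.6321 V

LSB = 1.8 V / 2^11 = 0.879 mV.
V_out = 0 + 1857 × 0.000878906 V = 1.63213 V.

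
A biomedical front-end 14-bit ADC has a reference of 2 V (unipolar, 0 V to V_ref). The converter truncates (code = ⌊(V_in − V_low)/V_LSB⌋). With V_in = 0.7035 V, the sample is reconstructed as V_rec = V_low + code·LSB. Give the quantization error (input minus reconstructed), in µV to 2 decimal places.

LSB = 2/2^14 = 122.07 µV.
(0.7035 − 0)/0.00012207 = 5763.0720; ⌊·⌋ gives code 5763.
V_rec = 0 + 5763·0.00012207 = 0.70349121 V.
Error = 0.7035 − 0.70349121 = 8.78906e-06 V = 8.79 µV.

8.79 µV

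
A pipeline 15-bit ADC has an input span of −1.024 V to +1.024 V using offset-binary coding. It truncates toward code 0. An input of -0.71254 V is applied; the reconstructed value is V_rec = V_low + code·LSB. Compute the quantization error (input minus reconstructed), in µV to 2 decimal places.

Step size: 2.048 V ÷ 2^15 = 62.50 µV.
Scaled input = 4983.3600 LSBs, so code = 4983.
Reconstructed: -0.7125625 V.
Error = -0.71254 − (−0.7125625) = 2.25e-05 V = 22.50 µV.

22.50 µV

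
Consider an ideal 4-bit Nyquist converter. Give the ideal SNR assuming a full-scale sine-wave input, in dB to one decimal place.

25.8 dB

SNR ≈ 6.02·N + 1.76 dB = 6.02·4 + 1.76 = 25.84 dB.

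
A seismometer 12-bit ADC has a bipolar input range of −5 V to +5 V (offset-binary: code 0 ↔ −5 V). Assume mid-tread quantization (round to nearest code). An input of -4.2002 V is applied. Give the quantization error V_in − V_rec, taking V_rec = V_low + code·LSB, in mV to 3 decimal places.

-0.981 mV

One LSB is 10 V / 4096 = 2.441 mV.
(-4.2002 − (−5))/0.00244141 = 327.5981; round gives code 328.
V_rec = (−5) + 328·0.00244141 = -4.1992188 V.
Error = -4.2002 − (−4.1992188) = -0.00098125 V = -0.981 mV.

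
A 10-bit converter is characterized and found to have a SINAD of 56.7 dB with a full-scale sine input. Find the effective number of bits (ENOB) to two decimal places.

9.13 bits

ENOB = (SINAD − 1.76) / 6.02 = (56.7 − 1.76)/6.02 = 9.126.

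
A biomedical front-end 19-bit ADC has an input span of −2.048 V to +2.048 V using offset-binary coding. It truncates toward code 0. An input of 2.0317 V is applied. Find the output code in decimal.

With 524288 levels over 4.096 V, one step is 7.81 µV.
(2.0317 − (−2.048)) / 7.8125e-06 = 522201.600 LSBs.
⌊·⌋(522201.600) = 522201.

code 522201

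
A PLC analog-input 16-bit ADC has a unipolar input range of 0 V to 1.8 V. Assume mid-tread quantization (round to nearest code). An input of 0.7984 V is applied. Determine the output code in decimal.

code 29069

LSB = 1.8 V / 65536 = 27.47 µV.
Input sits at 29068.857 steps above V_low.
round(29068.857) = 29069.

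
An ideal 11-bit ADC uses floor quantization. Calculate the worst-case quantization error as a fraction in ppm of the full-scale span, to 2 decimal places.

488.28 ppm

Truncating → worst-case error = 1 LSB = V_FS/2^11, so 1e+06/2048 = 488.281 ppm of full scale.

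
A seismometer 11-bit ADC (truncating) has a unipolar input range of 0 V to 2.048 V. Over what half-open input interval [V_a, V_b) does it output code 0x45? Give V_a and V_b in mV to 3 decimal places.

[69.000 mV, 70.000 mV)

LSB = 2.048/2^11 = 1.000 mV.
Code 0x45 = 69 decimal.
V_a = V_low + 69·LSB = 0.069 V; V_b = V_low + 70·LSB = 0.07 V.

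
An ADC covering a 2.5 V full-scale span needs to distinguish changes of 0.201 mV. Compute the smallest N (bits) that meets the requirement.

Number of steps required ≥ 2.5 V / 0.201 mV = 12437.81.
Need 2^N ≥ 12437.81; 2^13 = 8192, 2^14 = 16384.
Minimum N = 14.

14 bits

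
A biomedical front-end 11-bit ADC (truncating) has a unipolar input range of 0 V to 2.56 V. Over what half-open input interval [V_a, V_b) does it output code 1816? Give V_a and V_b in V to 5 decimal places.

[2.27000 V, 2.27125 V)

LSB = 2.56/2^11 = 1.250 mV.
V_a = V_low + 1816·LSB = 2.27 V; V_b = V_low + 1817·LSB = 2.27125 V.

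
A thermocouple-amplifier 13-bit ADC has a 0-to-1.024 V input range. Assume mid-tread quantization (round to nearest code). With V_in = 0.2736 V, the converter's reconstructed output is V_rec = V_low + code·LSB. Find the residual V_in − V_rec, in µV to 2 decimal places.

LSB = 1.024/2^13 = 125.00 µV.
(0.2736 − 0)/0.000125 = 2188.8000; round gives code 2189.
V_rec = 0 + 2189·0.000125 = 0.273625 V.
V_in − V_rec = -2.5e-05 V = -25.00 µV.

-25.00 µV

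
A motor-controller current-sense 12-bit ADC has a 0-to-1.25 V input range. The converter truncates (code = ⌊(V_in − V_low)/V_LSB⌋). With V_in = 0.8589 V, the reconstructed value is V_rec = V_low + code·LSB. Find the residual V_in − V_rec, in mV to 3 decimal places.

0.135 mV

One LSB is 1.25 V / 4096 = 305.18 µV.
Scaled input = 2814.4435 LSBs, so code = 2814.
Reconstructed: 0.85876465 V.
Difference: 0.000135352 V → 0.135 mV.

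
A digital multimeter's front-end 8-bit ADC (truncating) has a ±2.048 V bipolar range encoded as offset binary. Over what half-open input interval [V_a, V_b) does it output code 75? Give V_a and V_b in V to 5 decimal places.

LSB = 4.096/2^8 = 16.000 mV.
V_a = V_low + 75·LSB = -0.848 V; V_b = V_low + 76·LSB = -0.832 V.

[-0.84800 V, -0.83200 V)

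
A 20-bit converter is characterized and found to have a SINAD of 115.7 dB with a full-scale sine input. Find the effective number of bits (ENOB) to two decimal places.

ENOB = (SINAD − 1.76) / 6.02 = (115.7 − 1.76)/6.02 = 18.927.

18.93 bits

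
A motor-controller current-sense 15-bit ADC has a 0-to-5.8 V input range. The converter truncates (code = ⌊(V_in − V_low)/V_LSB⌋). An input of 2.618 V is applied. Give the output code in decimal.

code 14790

LSB = 5.8 V / 32768 = 177.00 µV.
(V_in − V_low)/LSB = (2.618 − 0) / 0.000177002 = 14790.797.
So the output code is 14790.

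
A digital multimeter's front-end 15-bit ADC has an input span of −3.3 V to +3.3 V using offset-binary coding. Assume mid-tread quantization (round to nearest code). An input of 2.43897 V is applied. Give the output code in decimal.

LSB = 6.6 V / 32768 = 201.42 µV.
(2.43897 − (−3.3)) / 0.000201416 = 28493.117 LSBs.
round(28493.117) = 28493.

code 28493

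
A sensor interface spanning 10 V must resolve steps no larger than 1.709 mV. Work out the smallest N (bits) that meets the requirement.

13 bits

Number of steps required ≥ 10 V / 1.709 mV = 5851.38.
Need 2^N ≥ 5851.38; 2^12 = 4096, 2^13 = 8192.
Minimum N = 13.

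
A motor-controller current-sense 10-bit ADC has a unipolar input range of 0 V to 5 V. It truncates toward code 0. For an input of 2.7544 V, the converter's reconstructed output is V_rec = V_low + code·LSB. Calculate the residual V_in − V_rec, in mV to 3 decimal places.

Step size: 5 V ÷ 2^10 = 4.883 mV.
(2.7544 − 0)/0.00488281 = 564.1011; ⌊·⌋ gives code 564.
Reconstructed: 2.7539062 V.
Difference: 0.00049375 V → 0.494 mV.

0.494 mV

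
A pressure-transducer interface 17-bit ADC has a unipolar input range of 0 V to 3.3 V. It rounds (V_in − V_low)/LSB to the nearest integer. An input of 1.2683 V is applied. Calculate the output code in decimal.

code 50375

Full-scale span = 3.3 V; LSB = 3.3/2^17 = 25.18 µV.
(V_in − V_low)/LSB = (1.2683 − 0) / 2.5177e-05 = 50375.339.
round(50375.339) = 50375.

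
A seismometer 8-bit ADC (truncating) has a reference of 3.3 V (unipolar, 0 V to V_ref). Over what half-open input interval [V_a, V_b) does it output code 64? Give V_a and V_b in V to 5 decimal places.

LSB = 3.3/2^8 = 12.891 mV.
V_a = V_low + 64·LSB = 0.825 V; V_b = V_low + 65·LSB = 0.837891 V.

[0.82500 V, 0.83789 V)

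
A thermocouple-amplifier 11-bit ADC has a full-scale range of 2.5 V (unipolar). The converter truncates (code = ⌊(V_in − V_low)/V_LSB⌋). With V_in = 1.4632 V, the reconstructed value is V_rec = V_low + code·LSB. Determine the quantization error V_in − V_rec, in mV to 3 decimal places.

0.798 mV

Step size: 2.5 V ÷ 2^11 = 1.221 mV.
Scaled input = 1198.6534 LSBs, so code = 1198.
Reconstructed: 1.4624023 V.
V_in − V_rec = 0.000797656 V = 0.798 mV.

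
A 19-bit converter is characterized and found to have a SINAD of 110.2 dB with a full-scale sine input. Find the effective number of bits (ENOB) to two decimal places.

ENOB = (SINAD − 1.76) / 6.02 = (110.2 − 1.76)/6.02 = 18.013.

18.01 bits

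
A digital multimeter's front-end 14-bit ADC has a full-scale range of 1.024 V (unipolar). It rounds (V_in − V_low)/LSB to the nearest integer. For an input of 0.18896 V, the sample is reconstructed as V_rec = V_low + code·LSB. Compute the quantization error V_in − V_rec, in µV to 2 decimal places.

22.50 µV

Step size: 1.024 V ÷ 2^14 = 62.50 µV.
(0.18896 − 0)/6.25e-05 = 3023.3600; round gives code 3023.
V_rec = 0 + 3023·6.25e-05 = 0.1889375 V.
V_in − V_rec = 2.25e-05 V = 22.50 µV.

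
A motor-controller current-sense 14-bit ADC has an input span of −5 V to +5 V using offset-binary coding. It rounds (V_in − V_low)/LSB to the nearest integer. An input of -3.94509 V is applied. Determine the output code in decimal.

code 1728

Full-scale span = 10 V; LSB = 10/2^14 = 0.610 mV.
(-3.94509 − (−5)) / 0.000610352 = 1728.365 LSBs.
So the output code is 1728.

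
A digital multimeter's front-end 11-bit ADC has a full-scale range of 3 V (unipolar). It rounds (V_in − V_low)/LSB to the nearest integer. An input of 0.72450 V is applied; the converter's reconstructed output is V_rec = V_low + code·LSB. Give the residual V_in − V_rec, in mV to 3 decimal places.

Step size: 3 V ÷ 2^11 = 1.465 mV.
(0.72450 − 0)/0.00146484 = 494.5920; round gives code 495.
Code 495 maps back to 0 + 495×0.00146484 V = 0.72509766 V.
V_in − V_rec = -0.000597656 V = -0.598 mV.

-0.598 mV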